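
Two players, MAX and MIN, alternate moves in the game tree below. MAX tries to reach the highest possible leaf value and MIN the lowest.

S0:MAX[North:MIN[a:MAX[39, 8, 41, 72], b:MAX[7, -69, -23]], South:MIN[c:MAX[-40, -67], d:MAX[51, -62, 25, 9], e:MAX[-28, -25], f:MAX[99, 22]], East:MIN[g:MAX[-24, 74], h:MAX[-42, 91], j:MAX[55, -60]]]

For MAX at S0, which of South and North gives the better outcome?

North

c (MAX): max(-40, -67) = -40
d (MAX): max(51, -62, 25, 9) = 51
e (MAX): max(-28, -25) = -25
f (MAX): max(99, 22) = 99
South (MIN): min(-40, 51, -25, 99) = -40
a (MAX): max(39, 8, 41, 72) = 72
b (MAX): max(7, -69, -23) = 7
North (MIN): min(72, 7) = 7
MAX prefers the higher value; South=-40, North=7. North is better since 7 > -40.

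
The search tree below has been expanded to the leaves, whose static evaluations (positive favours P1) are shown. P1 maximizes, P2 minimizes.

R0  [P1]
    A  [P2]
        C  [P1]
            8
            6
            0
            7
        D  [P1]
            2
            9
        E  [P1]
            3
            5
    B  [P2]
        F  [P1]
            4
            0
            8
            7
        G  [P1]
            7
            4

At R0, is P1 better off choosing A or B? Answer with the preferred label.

C (P1): max(8, 6, 0, 7) = 8
D (P1): max(2, 9) = 9
E (P1): max(3, 5) = 5
A (P2): min(8, 9, 5) = 5
F (P1): max(4, 0, 8, 7) = 8
G (P1): max(7, 4) = 7
B (P2): min(8, 7) = 7
P1 prefers the higher value; A=5, B=7. B is better since 7 > 5.

B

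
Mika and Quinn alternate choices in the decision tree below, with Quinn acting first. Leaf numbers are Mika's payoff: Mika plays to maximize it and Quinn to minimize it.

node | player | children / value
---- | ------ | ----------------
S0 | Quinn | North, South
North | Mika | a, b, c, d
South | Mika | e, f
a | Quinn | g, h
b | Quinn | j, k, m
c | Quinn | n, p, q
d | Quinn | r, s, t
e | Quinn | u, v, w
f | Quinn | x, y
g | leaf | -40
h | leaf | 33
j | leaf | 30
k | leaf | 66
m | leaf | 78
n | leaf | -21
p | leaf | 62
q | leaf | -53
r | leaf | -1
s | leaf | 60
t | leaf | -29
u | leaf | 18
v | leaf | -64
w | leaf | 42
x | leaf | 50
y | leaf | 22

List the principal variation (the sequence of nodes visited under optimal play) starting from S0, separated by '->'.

a (Quinn): min(-40, 33) = -40
b (Quinn): min(30, 66, 78) = 30
c (Quinn): min(-21, 62, -53) = -53
d (Quinn): min(-1, 60, -29) = -29
North (Mika): max(-40, 30, -53, -29) = 30
e (Quinn): min(18, -64, 42) = -64
f (Quinn): min(50, 22) = 22
South (Mika): max(-64, 22) = 22
S0 (Quinn): min(30, 22) = 22
At S0, Quinn picks South (lowest: 22).
At South, Mika picks f (highest: 22).
At f, Quinn picks y (lowest: 22).
Terminal value 22.

S0 -> South -> f -> y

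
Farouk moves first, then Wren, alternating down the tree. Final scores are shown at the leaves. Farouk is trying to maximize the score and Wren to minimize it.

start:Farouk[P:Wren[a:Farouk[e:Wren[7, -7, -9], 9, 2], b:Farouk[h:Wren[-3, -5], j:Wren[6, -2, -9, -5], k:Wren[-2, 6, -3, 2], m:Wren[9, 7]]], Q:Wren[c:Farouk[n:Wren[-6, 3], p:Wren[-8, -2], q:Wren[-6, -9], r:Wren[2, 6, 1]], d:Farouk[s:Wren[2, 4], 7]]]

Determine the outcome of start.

e (Wren): min(7, -7, -9) = -9
a (Farouk): max(-9, 9, 2) = 9
h (Wren): min(-3, -5) = -5
j (Wren): min(6, -2, -9, -5) = -9
k (Wren): min(-2, 6, -3, 2) = -3
m (Wren): min(9, 7) = 7
b (Farouk): max(-5, -9, -3, 7) = 7
P (Wren): min(9, 7) = 7
n (Wren): min(-6, 3) = -6
p (Wren): min(-8, -2) = -8
q (Wren): min(-6, -9) = -9
r (Wren): min(2, 6, 1) = 1
c (Farouk): max(-6, -8, -9, 1) = 1
s (Wren): min(2, 4) = 2
d (Farouk): max(2, 7) = 7
Q (Wren): min(1, 7) = 1
start (Farouk): max(7, 1) = 7

7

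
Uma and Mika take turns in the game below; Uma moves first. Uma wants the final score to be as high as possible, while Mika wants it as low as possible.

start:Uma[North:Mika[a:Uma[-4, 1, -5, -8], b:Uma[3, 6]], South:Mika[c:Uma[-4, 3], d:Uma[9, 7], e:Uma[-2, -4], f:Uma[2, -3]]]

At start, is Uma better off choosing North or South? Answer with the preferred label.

North

a (Uma): max(-4, 1, -5, -8) = 1
b (Uma): max(3, 6) = 6
North (Mika): min(1, 6) = 1
c (Uma): max(-4, 3) = 3
d (Uma): max(9, 7) = 9
e (Uma): max(-2, -4) = -2
f (Uma): max(2, -3) = 2
South (Mika): min(3, 9, -2, 2) = -2
Uma prefers the higher value; North=1, South=-2. North is better since 1 > -2.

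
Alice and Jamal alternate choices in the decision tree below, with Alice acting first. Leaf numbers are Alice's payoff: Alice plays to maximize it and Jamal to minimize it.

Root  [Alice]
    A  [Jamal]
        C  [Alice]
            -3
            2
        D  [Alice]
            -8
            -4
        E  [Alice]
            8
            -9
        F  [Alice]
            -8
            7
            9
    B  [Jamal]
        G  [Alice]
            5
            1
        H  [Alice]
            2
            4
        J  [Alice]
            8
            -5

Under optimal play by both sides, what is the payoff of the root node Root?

4

C (Alice): max(-3, 2) = 2
D (Alice): max(-8, -4) = -4
E (Alice): max(8, -9) = 8
F (Alice): max(-8, 7, 9) = 9
A (Jamal): min(2, -4, 8, 9) = -4
G (Alice): max(5, 1) = 5
H (Alice): max(2, 4) = 4
J (Alice): max(8, -5) = 8
B (Jamal): min(5, 4, 8) = 4
Root (Alice): max(-4, 4) = 4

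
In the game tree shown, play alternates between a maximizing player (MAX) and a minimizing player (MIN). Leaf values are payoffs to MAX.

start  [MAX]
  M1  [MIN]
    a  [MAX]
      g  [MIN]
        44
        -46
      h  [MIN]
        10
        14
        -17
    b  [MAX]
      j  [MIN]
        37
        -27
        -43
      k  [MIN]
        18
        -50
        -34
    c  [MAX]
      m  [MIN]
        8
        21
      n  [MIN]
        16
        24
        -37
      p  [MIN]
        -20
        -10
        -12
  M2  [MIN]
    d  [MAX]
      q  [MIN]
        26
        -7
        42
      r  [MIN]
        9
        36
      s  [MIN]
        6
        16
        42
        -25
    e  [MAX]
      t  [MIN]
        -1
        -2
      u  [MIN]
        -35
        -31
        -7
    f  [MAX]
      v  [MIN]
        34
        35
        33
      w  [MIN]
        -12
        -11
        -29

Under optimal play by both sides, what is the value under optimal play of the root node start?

-2

g (MIN): min(44, -46) = -46
h (MIN): min(10, 14, -17) = -17
a (MAX): max(-46, -17) = -17
j (MIN): min(37, -27, -43) = -43
k (MIN): min(18, -50, -34) = -50
b (MAX): max(-43, -50) = -43
m (MIN): min(8, 21) = 8
n (MIN): min(16, 24, -37) = -37
p (MIN): min(-20, -10, -12) = -20
c (MAX): max(8, -37, -20) = 8
M1 (MIN): min(-17, -43, 8) = -43
q (MIN): min(26, -7, 42) = -7
r (MIN): min(9, 36) = 9
s (MIN): min(6, 16, 42, -25) = -25
d (MAX): max(-7, 9, -25) = 9
t (MIN): min(-1, -2) = -2
u (MIN): min(-35, -31, -7) = -35
e (MAX): max(-2, -35) = -2
v (MIN): min(34, 35, 33) = 33
w (MIN): min(-12, -11, -29) = -29
f (MAX): max(33, -29) = 33
M2 (MIN): min(9, -2, 33) = -2
start (MAX): max(-43, -2) = -2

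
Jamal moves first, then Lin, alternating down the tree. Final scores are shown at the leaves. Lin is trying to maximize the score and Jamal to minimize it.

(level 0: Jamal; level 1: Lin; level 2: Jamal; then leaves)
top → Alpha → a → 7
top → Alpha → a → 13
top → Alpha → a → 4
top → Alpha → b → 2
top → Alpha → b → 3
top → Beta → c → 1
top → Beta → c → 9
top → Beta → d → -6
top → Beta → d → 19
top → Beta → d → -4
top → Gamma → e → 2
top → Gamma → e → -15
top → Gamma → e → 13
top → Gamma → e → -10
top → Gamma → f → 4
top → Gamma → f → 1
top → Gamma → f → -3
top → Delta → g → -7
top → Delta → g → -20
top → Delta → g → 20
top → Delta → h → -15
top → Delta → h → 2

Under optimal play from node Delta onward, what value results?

-15

g (Jamal): min(-7, -20, 20) = -20
h (Jamal): min(-15, 2) = -15
Delta (Lin): max(-20, -15) = -15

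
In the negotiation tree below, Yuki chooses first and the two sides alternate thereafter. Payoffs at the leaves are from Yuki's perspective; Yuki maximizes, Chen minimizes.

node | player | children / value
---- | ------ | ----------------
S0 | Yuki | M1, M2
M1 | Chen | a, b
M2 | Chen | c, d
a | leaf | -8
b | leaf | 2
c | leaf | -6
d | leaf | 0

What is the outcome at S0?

-6

M1 (Chen): min(-8, 2) = -8
M2 (Chen): min(-6, 0) = -6
S0 (Yuki): max(-8, -6) = -6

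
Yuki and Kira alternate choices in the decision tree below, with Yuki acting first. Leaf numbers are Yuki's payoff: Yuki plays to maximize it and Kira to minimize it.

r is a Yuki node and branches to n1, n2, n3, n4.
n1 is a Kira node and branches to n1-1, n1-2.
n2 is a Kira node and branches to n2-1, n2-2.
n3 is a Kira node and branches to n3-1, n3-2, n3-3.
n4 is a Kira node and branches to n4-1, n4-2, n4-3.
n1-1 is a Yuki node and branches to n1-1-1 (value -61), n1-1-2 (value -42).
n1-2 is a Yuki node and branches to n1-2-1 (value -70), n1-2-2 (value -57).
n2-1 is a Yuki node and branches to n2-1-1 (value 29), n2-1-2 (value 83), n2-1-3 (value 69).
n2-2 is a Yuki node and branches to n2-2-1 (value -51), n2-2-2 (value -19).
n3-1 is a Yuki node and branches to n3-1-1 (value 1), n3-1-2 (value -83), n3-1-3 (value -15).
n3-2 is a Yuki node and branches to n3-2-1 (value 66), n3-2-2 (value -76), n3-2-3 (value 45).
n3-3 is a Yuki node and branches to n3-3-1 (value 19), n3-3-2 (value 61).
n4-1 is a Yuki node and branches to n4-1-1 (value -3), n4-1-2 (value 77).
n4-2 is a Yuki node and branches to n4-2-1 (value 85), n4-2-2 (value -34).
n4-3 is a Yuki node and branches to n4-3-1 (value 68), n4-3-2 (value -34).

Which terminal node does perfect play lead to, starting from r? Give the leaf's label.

n4-3-1

n1-1 (Yuki): max(-61, -42) = -42
n1-2 (Yuki): max(-70, -57) = -57
n1 (Kira): min(-42, -57) = -57
n2-1 (Yuki): max(29, 83, 69) = 83
n2-2 (Yuki): max(-51, -19) = -19
n2 (Kira): min(83, -19) = -19
n3-1 (Yuki): max(1, -83, -15) = 1
n3-2 (Yuki): max(66, -76, 45) = 66
n3-3 (Yuki): max(19, 61) = 61
n3 (Kira): min(1, 66, 61) = 1
n4-1 (Yuki): max(-3, 77) = 77
n4-2 (Yuki): max(85, -34) = 85
n4-3 (Yuki): max(68, -34) = 68
n4 (Kira): min(77, 85, 68) = 68
r (Yuki): max(-57, -19, 1, 68) = 68
At r, Yuki picks n4 (highest: 68).
At n4, Kira picks n4-3 (lowest: 68).
At n4-3, Yuki picks n4-3-1 (highest: 68).
Terminal value 68.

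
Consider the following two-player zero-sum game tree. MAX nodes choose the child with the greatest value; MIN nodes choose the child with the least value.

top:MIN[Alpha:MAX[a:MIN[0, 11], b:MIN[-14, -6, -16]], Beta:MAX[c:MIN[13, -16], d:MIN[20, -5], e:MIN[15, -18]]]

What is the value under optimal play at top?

-5

a (MIN): min(0, 11) = 0
b (MIN): min(-14, -6, -16) = -16
Alpha (MAX): max(0, -16) = 0
c (MIN): min(13, -16) = -16
d (MIN): min(20, -5) = -5
e (MIN): min(15, -18) = -18
Beta (MAX): max(-16, -5, -18) = -5
top (MIN): min(0, -5) = -5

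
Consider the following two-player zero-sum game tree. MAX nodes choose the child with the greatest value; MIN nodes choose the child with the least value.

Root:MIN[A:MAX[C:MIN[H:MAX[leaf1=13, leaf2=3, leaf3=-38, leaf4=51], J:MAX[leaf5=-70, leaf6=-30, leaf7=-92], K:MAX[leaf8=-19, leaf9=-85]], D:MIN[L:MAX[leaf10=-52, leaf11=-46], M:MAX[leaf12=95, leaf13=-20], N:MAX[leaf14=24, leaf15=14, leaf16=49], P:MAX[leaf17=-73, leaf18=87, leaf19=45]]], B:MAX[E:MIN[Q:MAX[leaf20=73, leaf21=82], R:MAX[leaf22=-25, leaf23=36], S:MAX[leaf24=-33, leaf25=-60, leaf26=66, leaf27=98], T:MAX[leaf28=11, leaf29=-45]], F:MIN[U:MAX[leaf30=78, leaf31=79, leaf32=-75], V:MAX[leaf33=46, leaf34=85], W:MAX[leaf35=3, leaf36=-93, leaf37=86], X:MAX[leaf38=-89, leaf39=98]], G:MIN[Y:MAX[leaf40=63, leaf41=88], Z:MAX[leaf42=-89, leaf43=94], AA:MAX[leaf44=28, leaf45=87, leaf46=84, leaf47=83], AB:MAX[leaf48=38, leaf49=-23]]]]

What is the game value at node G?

Y (MAX): max(63, 88) = 88
Z (MAX): max(-89, 94) = 94
AA (MAX): max(28, 87, 84, 83) = 87
AB (MAX): max(38, -23) = 38
G (MIN): min(88, 94, 87, 38) = 38

38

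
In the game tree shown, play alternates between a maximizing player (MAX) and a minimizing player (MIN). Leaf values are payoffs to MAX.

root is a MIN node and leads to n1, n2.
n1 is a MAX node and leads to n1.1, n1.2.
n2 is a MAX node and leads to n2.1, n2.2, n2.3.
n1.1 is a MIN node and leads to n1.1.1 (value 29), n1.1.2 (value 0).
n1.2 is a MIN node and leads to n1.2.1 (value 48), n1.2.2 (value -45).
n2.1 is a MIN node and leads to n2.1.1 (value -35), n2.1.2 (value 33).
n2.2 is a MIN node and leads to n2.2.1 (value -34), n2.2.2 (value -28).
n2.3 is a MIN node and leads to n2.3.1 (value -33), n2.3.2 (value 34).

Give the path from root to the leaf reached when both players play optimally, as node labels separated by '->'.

root -> n2 -> n2.3 -> n2.3.1

n1.1 (MIN): min(29, 0) = 0
n1.2 (MIN): min(48, -45) = -45
n1 (MAX): max(0, -45) = 0
n2.1 (MIN): min(-35, 33) = -35
n2.2 (MIN): min(-34, -28) = -34
n2.3 (MIN): min(-33, 34) = -33
n2 (MAX): max(-35, -34, -33) = -33
root (MIN): min(0, -33) = -33
At root, MIN picks n2 (lowest: -33).
At n2, MAX picks n2.3 (highest: -33).
At n2.3, MIN picks n2.3.1 (lowest: -33).
Terminal value -33.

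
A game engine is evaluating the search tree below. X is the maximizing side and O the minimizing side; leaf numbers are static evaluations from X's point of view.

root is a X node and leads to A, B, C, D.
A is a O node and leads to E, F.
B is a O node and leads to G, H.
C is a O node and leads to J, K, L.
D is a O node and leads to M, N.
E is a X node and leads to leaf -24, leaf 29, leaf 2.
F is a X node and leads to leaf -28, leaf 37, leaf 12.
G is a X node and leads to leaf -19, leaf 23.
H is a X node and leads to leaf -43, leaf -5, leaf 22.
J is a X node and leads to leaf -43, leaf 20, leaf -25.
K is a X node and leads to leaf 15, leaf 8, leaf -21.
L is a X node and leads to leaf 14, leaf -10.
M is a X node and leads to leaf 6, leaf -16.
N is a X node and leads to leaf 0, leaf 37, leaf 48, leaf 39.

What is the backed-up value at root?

E (X): max(-24, 29, 2) = 29
F (X): max(-28, 37, 12) = 37
A (O): min(29, 37) = 29
G (X): max(-19, 23) = 23
H (X): max(-43, -5, 22) = 22
B (O): min(23, 22) = 22
J (X): max(-43, 20, -25) = 20
K (X): max(15, 8, -21) = 15
L (X): max(14, -10) = 14
C (O): min(20, 15, 14) = 14
M (X): max(6, -16) = 6
N (X): max(0, 37, 48, 39) = 48
D (O): min(6, 48) = 6
root (X): max(29, 22, 14, 6) = 29

29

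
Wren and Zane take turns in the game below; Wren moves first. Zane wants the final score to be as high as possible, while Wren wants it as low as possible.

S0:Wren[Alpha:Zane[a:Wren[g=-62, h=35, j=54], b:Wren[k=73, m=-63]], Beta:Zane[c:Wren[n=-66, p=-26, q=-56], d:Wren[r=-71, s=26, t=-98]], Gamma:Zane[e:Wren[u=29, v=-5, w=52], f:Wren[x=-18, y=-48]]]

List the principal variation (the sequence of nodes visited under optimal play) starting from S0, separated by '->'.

a (Wren): min(-62, 35, 54) = -62
b (Wren): min(73, -63) = -63
Alpha (Zane): max(-62, -63) = -62
c (Wren): min(-66, -26, -56) = -66
d (Wren): min(-71, 26, -98) = -98
Beta (Zane): max(-66, -98) = -66
e (Wren): min(29, -5, 52) = -5
f (Wren): min(-18, -48) = -48
Gamma (Zane): max(-5, -48) = -5
S0 (Wren): min(-62, -66, -5) = -66
At S0, Wren picks Beta (lowest: -66).
At Beta, Zane picks c (highest: -66).
At c, Wren picks n (lowest: -66).
Terminal value -66.

S0 -> Beta -> c -> n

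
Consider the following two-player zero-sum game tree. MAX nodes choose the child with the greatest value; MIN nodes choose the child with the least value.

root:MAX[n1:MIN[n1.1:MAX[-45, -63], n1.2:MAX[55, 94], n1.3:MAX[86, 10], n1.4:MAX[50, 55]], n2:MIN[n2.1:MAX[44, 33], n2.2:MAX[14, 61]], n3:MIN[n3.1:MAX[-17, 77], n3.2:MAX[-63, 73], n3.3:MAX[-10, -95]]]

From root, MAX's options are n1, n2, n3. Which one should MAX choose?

n2

n1.1 (MAX): max(-45, -63) = -45
n1.2 (MAX): max(55, 94) = 94
n1.3 (MAX): max(86, 10) = 86
n1.4 (MAX): max(50, 55) = 55
n1 (MIN): min(-45, 94, 86, 55) = -45
n2.1 (MAX): max(44, 33) = 44
n2.2 (MAX): max(14, 61) = 61
n2 (MIN): min(44, 61) = 44
n3.1 (MAX): max(-17, 77) = 77
n3.2 (MAX): max(-63, 73) = 73
n3.3 (MAX): max(-10, -95) = -10
n3 (MIN): min(77, 73, -10) = -10
root (MAX): max(-45, 44, -10) = 44
MAX at root wants the highest of {n1=-45, n2=44, n3=-10}, so chooses n2.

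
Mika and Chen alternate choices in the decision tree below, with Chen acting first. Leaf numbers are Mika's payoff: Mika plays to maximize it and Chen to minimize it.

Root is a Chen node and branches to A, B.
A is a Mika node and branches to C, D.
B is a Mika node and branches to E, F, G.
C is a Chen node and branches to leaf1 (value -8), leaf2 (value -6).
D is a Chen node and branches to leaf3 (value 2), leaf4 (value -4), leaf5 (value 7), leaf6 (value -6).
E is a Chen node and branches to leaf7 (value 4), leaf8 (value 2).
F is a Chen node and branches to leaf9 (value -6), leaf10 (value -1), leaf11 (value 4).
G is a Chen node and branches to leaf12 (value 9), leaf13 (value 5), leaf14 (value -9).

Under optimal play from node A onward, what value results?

C (Chen): min(-8, -6) = -8
D (Chen): min(2, -4, 7, -6) = -6
A (Mika): max(-8, -6) = -6

-6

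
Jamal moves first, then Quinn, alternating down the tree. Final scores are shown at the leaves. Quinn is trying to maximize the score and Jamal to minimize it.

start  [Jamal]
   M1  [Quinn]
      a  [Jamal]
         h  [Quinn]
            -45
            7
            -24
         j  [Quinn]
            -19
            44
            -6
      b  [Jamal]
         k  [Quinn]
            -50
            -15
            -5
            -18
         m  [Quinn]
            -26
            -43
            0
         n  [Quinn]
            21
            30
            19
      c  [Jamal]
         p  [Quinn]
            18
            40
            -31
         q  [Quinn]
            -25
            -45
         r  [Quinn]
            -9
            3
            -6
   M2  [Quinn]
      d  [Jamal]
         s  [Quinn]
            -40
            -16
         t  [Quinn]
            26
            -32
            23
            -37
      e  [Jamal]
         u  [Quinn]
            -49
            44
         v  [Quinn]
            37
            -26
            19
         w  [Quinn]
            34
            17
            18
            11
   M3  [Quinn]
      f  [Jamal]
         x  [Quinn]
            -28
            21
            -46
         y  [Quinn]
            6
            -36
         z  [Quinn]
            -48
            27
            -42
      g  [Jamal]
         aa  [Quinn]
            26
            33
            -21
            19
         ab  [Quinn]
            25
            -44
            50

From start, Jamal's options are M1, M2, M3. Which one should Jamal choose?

h (Quinn): max(-45, 7, -24) = 7
j (Quinn): max(-19, 44, -6) = 44
a (Jamal): min(7, 44) = 7
k (Quinn): max(-50, -15, -5, -18) = -5
m (Quinn): max(-26, -43, 0) = 0
n (Quinn): max(21, 30, 19) = 30
b (Jamal): min(-5, 0, 30) = -5
p (Quinn): max(18, 40, -31) = 40
q (Quinn): max(-25, -45) = -25
r (Quinn): max(-9, 3, -6) = 3
c (Jamal): min(40, -25, 3) = -25
M1 (Quinn): max(7, -5, -25) = 7
s (Quinn): max(-40, -16) = -16
t (Quinn): max(26, -32, 23, -37) = 26
d (Jamal): min(-16, 26) = -16
u (Quinn): max(-49, 44) = 44
v (Quinn): max(37, -26, 19) = 37
w (Quinn): max(34, 17, 18, 11) = 34
e (Jamal): min(44, 37, 34) = 34
M2 (Quinn): max(-16, 34) = 34
x (Quinn): max(-28, 21, -46) = 21
y (Quinn): max(6, -36) = 6
z (Quinn): max(-48, 27, -42) = 27
f (Jamal): min(21, 6, 27) = 6
aa (Quinn): max(26, 33, -21, 19) = 33
ab (Quinn): max(25, -44, 50) = 50
g (Jamal): min(33, 50) = 33
M3 (Quinn): max(6, 33) = 33
start (Jamal): min(7, 34, 33) = 7
Jamal at start wants the lowest of {M1=7, M2=34, M3=33}, so chooses M1.

M1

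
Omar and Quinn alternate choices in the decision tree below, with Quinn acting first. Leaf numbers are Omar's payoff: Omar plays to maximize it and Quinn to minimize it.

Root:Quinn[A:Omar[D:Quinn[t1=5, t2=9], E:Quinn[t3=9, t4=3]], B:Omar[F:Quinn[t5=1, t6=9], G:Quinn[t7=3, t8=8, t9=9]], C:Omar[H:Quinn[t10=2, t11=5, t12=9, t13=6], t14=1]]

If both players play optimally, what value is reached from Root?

D (Quinn): min(5, 9) = 5
E (Quinn): min(9, 3) = 3
A (Omar): max(5, 3) = 5
F (Quinn): min(1, 9) = 1
G (Quinn): min(3, 8, 9) = 3
B (Omar): max(1, 3) = 3
H (Quinn): min(2, 5, 9, 6) = 2
C (Omar): max(2, 1) = 2
Root (Quinn): min(5, 3, 2) = 2

2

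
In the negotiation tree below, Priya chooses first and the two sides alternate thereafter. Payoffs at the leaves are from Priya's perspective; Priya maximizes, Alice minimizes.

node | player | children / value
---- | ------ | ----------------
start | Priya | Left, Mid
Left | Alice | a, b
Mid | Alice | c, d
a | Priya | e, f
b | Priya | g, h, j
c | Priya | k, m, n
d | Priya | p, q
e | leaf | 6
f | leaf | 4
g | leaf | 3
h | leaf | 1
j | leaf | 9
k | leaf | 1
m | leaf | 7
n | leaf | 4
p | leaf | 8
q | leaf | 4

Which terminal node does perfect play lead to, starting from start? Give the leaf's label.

m

a (Priya): max(6, 4) = 6
b (Priya): max(3, 1, 9) = 9
Left (Alice): min(6, 9) = 6
c (Priya): max(1, 7, 4) = 7
d (Priya): max(8, 4) = 8
Mid (Alice): min(7, 8) = 7
start (Priya): max(6, 7) = 7
At start, Priya picks Mid (highest: 7).
At Mid, Alice picks c (lowest: 7).
At c, Priya picks m (highest: 7).
Terminal value 7.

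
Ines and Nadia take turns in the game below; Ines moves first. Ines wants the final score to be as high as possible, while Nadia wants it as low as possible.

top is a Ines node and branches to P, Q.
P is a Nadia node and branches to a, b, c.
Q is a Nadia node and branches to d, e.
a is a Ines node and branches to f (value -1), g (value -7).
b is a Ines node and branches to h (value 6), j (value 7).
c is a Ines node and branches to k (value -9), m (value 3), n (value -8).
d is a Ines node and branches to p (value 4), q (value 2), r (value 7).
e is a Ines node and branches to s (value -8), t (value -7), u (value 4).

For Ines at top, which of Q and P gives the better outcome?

Q

d (Ines): max(4, 2, 7) = 7
e (Ines): max(-8, -7, 4) = 4
Q (Nadia): min(7, 4) = 4
a (Ines): max(-1, -7) = -1
b (Ines): max(6, 7) = 7
c (Ines): max(-9, 3, -8) = 3
P (Nadia): min(-1, 7, 3) = -1
Ines prefers the higher value; Q=4, P=-1. Q is better since 4 > -1.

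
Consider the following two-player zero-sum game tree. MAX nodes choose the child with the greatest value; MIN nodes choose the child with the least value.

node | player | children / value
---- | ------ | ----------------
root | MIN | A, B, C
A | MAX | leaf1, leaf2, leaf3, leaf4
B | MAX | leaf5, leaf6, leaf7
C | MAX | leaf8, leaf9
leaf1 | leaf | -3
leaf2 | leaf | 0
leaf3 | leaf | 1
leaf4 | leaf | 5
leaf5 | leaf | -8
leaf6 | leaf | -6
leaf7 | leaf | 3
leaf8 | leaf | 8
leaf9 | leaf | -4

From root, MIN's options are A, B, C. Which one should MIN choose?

A (MAX): max(-3, 0, 1, 5) = 5
B (MAX): max(-8, -6, 3) = 3
C (MAX): max(8, -4) = 8
root (MIN): min(5, 3, 8) = 3
MIN at root wants the lowest of {A=5, B=3, C=8}, so chooses B.

B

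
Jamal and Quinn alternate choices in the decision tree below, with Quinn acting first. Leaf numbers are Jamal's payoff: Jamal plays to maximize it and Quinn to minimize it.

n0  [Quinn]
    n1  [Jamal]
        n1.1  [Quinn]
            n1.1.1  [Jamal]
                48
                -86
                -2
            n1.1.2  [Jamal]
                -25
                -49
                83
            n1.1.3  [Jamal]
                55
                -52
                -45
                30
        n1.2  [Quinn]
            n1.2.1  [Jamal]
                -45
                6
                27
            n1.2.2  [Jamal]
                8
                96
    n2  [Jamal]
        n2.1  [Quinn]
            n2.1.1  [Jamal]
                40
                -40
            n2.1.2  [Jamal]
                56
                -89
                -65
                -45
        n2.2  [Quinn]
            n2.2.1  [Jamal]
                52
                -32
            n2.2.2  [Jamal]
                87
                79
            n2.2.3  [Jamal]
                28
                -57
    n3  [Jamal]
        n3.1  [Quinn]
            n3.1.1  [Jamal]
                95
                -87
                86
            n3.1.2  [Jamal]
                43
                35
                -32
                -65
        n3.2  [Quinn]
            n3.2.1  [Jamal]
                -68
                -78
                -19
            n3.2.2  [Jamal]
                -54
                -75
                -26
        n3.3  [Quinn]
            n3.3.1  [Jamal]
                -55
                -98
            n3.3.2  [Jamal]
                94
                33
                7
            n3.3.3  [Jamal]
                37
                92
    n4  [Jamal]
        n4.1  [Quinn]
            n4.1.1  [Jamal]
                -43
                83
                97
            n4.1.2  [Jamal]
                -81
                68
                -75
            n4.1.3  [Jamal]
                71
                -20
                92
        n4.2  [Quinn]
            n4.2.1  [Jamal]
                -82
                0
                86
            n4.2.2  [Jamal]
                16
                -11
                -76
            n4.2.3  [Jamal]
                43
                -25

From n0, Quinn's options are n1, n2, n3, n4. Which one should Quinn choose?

n1.1.1 (Jamal): max(48, -86, -2) = 48
n1.1.2 (Jamal): max(-25, -49, 83) = 83
n1.1.3 (Jamal): max(55, -52, -45, 30) = 55
n1.1 (Quinn): min(48, 83, 55) = 48
n1.2.1 (Jamal): max(-45, 6, 27) = 27
n1.2.2 (Jamal): max(8, 96) = 96
n1.2 (Quinn): min(27, 96) = 27
n1 (Jamal): max(48, 27) = 48
n2.1.1 (Jamal): max(40, -40) = 40
n2.1.2 (Jamal): max(56, -89, -65, -45) = 56
n2.1 (Quinn): min(40, 56) = 40
n2.2.1 (Jamal): max(52, -32) = 52
n2.2.2 (Jamal): max(87, 79) = 87
n2.2.3 (Jamal): max(28, -57) = 28
n2.2 (Quinn): min(52, 87, 28) = 28
n2 (Jamal): max(40, 28) = 40
n3.1.1 (Jamal): max(95, -87, 86) = 95
n3.1.2 (Jamal): max(43, 35, -32, -65) = 43
n3.1 (Quinn): min(95, 43) = 43
n3.2.1 (Jamal): max(-68, -78, -19) = -19
n3.2.2 (Jamal): max(-54, -75, -26) = -26
n3.2 (Quinn): min(-19, -26) = -26
n3.3.1 (Jamal): max(-55, -98) = -55
n3.3.2 (Jamal): max(94, 33, 7) = 94
n3.3.3 (Jamal): max(37, 92) = 92
n3.3 (Quinn): min(-55, 94, 92) = -55
n3 (Jamal): max(43, -26, -55) = 43
n4.1.1 (Jamal): max(-43, 83, 97) = 97
n4.1.2 (Jamal): max(-81, 68, -75) = 68
n4.1.3 (Jamal): max(71, -20, 92) = 92
n4.1 (Quinn): min(97, 68, 92) = 68
n4.2.1 (Jamal): max(-82, 0, 86) = 86
n4.2.2 (Jamal): max(16, -11, -76) = 16
n4.2.3 (Jamal): max(43, -25) = 43
n4.2 (Quinn): min(86, 16, 43) = 16
n4 (Jamal): max(68, 16) = 68
n0 (Quinn): min(48, 40, 43, 68) = 40
Quinn at n0 wants the lowest of {n1=48, n2=40, n3=43, n4=68}, so chooses n2.

n2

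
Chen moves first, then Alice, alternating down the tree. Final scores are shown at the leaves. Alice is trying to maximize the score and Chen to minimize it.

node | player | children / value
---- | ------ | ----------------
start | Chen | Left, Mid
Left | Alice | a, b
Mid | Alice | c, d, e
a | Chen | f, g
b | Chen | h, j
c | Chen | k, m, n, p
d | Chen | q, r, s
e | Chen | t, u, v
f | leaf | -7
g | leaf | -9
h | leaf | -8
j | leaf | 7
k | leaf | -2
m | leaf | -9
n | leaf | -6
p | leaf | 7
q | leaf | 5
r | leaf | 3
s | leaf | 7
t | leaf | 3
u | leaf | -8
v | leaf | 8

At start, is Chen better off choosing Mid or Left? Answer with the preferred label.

Left

c (Chen): min(-2, -9, -6, 7) = -9
d (Chen): min(5, 3, 7) = 3
e (Chen): min(3, -8, 8) = -8
Mid (Alice): max(-9, 3, -8) = 3
a (Chen): min(-7, -9) = -9
b (Chen): min(-8, 7) = -8
Left (Alice): max(-9, -8) = -8
Chen prefers the lower value; Mid=3, Left=-8. Left is better since -8 < 3.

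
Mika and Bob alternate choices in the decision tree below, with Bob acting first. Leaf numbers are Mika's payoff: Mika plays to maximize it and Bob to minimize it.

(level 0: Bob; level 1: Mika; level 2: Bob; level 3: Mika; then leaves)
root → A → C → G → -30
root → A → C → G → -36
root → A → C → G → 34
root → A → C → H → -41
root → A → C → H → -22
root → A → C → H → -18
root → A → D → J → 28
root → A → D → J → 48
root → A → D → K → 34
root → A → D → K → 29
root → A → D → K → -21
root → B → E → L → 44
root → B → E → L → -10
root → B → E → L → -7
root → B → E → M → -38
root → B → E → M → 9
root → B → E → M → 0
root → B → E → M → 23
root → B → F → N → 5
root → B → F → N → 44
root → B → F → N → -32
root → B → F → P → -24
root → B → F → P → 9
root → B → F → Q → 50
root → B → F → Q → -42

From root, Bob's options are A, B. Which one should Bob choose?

G (Mika): max(-30, -36, 34) = 34
H (Mika): max(-41, -22, -18) = -18
C (Bob): min(34, -18) = -18
J (Mika): max(28, 48) = 48
K (Mika): max(34, 29, -21) = 34
D (Bob): min(48, 34) = 34
A (Mika): max(-18, 34) = 34
L (Mika): max(44, -10, -7) = 44
M (Mika): max(-38, 9, 0, 23) = 23
E (Bob): min(44, 23) = 23
N (Mika): max(5, 44, -32) = 44
P (Mika): max(-24, 9) = 9
Q (Mika): max(50, -42) = 50
F (Bob): min(44, 9, 50) = 9
B (Mika): max(23, 9) = 23
root (Bob): min(34, 23) = 23
Bob at root wants the lowest of {A=34, B=23}, so chooses B.

B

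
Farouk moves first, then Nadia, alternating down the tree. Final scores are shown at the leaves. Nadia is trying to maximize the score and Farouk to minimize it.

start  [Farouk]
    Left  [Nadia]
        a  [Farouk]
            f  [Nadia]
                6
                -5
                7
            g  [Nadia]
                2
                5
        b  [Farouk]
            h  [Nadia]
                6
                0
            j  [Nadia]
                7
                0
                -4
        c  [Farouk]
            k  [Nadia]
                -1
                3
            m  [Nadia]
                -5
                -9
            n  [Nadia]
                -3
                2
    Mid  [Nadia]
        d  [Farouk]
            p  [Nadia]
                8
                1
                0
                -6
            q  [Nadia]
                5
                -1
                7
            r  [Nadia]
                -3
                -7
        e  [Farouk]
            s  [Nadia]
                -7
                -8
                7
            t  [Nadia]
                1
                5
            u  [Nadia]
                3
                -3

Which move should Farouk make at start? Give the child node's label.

Mid

f (Nadia): max(6, -5, 7) = 7
g (Nadia): max(2, 5) = 5
a (Farouk): min(7, 5) = 5
h (Nadia): max(6, 0) = 6
j (Nadia): max(7, 0, -4) = 7
b (Farouk): min(6, 7) = 6
k (Nadia): max(-1, 3) = 3
m (Nadia): max(-5, -9) = -5
n (Nadia): max(-3, 2) = 2
c (Farouk): min(3, -5, 2) = -5
Left (Nadia): max(5, 6, -5) = 6
p (Nadia): max(8, 1, 0, -6) = 8
q (Nadia): max(5, -1, 7) = 7
r (Nadia): max(-3, -7) = -3
d (Farouk): min(8, 7, -3) = -3
s (Nadia): max(-7, -8, 7) = 7
t (Nadia): max(1, 5) = 5
u (Nadia): max(3, -3) = 3
e (Farouk): min(7, 5, 3) = 3
Mid (Nadia): max(-3, 3) = 3
start (Farouk): min(6, 3) = 3
Farouk at start wants the lowest of {Left=6, Mid=3}, so chooses Mid.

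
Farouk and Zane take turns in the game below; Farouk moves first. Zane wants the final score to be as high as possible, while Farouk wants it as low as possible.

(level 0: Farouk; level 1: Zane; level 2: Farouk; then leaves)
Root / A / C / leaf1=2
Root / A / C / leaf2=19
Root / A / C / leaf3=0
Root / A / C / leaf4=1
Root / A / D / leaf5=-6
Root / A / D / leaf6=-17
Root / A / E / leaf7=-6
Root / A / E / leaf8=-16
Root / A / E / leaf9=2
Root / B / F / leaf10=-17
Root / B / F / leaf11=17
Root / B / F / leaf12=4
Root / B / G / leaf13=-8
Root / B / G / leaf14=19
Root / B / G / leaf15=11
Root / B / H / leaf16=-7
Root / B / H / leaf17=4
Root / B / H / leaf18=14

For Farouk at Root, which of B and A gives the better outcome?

F (Farouk): min(-17, 17, 4) = -17
G (Farouk): min(-8, 19, 11) = -8
H (Farouk): min(-7, 4, 14) = -7
B (Zane): max(-17, -8, -7) = -7
C (Farouk): min(2, 19, 0, 1) = 0
D (Farouk): min(-6, -17) = -17
E (Farouk): min(-6, -16, 2) = -16
A (Zane): max(0, -17, -16) = 0
Farouk prefers the lower value; B=-7, A=0. B is better since -7 < 0.

B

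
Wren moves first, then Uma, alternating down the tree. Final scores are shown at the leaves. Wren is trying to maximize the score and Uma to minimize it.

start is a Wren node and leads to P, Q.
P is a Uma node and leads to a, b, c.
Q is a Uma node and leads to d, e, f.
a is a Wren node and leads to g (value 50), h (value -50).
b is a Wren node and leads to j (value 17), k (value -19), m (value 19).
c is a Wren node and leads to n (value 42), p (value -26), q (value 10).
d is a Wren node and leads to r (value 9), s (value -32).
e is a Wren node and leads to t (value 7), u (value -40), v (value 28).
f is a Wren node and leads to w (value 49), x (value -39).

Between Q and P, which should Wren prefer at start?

d (Wren): max(9, -32) = 9
e (Wren): max(7, -40, 28) = 28
f (Wren): max(49, -39) = 49
Q (Uma): min(9, 28, 49) = 9
a (Wren): max(50, -50) = 50
b (Wren): max(17, -19, 19) = 19
c (Wren): max(42, -26, 10) = 42
P (Uma): min(50, 19, 42) = 19
Wren prefers the higher value; Q=9, P=19. P is better since 19 > 9.

P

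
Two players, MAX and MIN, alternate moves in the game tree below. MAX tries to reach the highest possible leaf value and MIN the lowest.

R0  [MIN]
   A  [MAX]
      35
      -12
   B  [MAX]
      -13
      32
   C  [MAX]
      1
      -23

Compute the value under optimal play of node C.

C (MAX): max(1, -23) = 1

1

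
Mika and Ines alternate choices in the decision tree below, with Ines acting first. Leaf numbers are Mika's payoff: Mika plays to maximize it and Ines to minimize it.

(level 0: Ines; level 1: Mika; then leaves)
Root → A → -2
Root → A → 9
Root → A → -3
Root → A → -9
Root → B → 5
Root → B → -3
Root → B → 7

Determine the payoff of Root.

7

A (Mika): max(-2, 9, -3, -9) = 9
B (Mika): max(5, -3, 7) = 7
Root (Ines): min(9, 7) = 7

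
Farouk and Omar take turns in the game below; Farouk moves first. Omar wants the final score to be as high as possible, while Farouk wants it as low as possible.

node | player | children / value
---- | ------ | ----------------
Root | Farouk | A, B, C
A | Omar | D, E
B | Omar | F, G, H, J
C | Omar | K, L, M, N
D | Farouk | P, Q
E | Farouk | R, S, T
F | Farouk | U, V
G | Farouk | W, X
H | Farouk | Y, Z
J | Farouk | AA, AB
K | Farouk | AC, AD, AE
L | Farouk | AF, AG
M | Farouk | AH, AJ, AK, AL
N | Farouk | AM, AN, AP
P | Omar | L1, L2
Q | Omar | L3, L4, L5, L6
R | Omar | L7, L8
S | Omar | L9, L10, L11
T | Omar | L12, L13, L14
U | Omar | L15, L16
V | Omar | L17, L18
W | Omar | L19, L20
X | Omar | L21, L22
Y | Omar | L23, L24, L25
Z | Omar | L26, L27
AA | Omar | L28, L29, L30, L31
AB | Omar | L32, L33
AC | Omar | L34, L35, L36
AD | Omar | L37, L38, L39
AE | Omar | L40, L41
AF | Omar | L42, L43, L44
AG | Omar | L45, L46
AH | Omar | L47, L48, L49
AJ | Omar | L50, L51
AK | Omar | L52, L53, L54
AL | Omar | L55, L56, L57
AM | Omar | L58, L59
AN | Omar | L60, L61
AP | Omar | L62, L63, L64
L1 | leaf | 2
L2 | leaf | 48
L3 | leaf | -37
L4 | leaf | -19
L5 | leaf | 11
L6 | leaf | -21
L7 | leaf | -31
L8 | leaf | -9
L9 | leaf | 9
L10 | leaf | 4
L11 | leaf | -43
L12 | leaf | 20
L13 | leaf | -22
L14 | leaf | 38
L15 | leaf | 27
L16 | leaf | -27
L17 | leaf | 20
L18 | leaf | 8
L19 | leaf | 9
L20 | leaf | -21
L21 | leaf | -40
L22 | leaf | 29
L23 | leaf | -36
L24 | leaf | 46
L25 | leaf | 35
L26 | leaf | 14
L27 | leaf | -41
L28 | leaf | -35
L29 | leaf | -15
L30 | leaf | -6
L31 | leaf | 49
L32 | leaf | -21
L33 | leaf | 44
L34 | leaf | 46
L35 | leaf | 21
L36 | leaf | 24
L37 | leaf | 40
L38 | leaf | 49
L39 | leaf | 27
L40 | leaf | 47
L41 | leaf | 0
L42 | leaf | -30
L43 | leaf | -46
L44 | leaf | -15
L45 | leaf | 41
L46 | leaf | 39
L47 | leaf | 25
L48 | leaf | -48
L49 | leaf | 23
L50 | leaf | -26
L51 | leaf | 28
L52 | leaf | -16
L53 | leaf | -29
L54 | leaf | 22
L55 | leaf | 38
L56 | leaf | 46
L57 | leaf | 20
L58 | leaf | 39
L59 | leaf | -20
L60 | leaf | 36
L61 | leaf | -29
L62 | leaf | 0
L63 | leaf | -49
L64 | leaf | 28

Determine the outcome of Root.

P (Omar): max(2, 48) = 48
Q (Omar): max(-37, -19, 11, -21) = 11
D (Farouk): min(48, 11) = 11
R (Omar): max(-31, -9) = -9
S (Omar): max(9, 4, -43) = 9
T (Omar): max(20, -22, 38) = 38
E (Farouk): min(-9, 9, 38) = -9
A (Omar): max(11, -9) = 11
U (Omar): max(27, -27) = 27
V (Omar): max(20, 8) = 20
F (Farouk): min(27, 20) = 20
W (Omar): max(9, -21) = 9
X (Omar): max(-40, 29) = 29
G (Farouk): min(9, 29) = 9
Y (Omar): max(-36, 46, 35) = 46
Z (Omar): max(14, -41) = 14
H (Farouk): min(46, 14) = 14
AA (Omar): max(-35, -15, -6, 49) = 49
AB (Omar): max(-21, 44) = 44
J (Farouk): min(49, 44) = 44
B (Omar): max(20, 9, 14, 44) = 44
AC (Omar): max(46, 21, 24) = 46
AD (Omar): max(40, 49, 27) = 49
AE (Omar): max(47, 0) = 47
K (Farouk): min(46, 49, 47) = 46
AF (Omar): max(-30, -46, -15) = -15
AG (Omar): max(41, 39) = 41
L (Farouk): min(-15, 41) = -15
AH (Omar): max(25, -48, 23) = 25
AJ (Omar): max(-26, 28) = 28
AK (Omar): max(-16, -29, 22) = 22
AL (Omar): max(38, 46, 20) = 46
M (Farouk): min(25, 28, 22, 46) = 22
AM (Omar): max(39, -20) = 39
AN (Omar): max(36, -29) = 36
AP (Omar): max(0, -49, 28) = 28
N (Farouk): min(39, 36, 28) = 28
C (Omar): max(46, -15, 22, 28) = 46
Root (Farouk): min(11, 44, 46) = 11

11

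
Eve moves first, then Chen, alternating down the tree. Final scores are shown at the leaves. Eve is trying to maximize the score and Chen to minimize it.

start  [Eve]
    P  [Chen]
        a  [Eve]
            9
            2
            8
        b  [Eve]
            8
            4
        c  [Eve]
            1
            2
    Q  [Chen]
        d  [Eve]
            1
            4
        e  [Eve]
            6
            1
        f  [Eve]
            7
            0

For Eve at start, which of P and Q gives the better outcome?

a (Eve): max(9, 2, 8) = 9
b (Eve): max(8, 4) = 8
c (Eve): max(1, 2) = 2
P (Chen): min(9, 8, 2) = 2
d (Eve): max(1, 4) = 4
e (Eve): max(6, 1) = 6
f (Eve): max(7, 0) = 7
Q (Chen): min(4, 6, 7) = 4
Eve prefers the higher value; P=2, Q=4. Q is better since 4 > 2.

Q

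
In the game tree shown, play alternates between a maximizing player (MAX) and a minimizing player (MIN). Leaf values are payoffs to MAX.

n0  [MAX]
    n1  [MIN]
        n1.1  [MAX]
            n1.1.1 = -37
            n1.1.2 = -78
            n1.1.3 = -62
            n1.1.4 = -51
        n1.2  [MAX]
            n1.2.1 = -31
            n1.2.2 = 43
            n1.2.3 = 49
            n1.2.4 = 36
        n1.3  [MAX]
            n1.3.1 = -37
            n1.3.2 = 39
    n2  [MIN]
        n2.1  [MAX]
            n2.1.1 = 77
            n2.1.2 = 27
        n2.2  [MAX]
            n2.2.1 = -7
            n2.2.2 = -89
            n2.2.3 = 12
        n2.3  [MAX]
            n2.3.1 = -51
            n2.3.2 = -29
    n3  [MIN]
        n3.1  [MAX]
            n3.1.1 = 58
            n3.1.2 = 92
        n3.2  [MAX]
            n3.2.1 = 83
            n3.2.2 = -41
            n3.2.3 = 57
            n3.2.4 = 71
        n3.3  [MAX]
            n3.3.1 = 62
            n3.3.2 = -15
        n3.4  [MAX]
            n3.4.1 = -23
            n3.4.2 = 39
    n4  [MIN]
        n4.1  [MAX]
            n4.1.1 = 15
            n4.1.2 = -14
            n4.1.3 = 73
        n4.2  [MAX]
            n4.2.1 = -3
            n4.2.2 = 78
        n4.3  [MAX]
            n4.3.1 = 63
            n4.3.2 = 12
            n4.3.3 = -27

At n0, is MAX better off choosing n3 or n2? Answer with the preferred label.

n3.1 (MAX): max(58, 92) = 92
n3.2 (MAX): max(83, -41, 57, 71) = 83
n3.3 (MAX): max(62, -15) = 62
n3.4 (MAX): max(-23, 39) = 39
n3 (MIN): min(92, 83, 62, 39) = 39
n2.1 (MAX): max(77, 27) = 77
n2.2 (MAX): max(-7, -89, 12) = 12
n2.3 (MAX): max(-51, -29) = -29
n2 (MIN): min(77, 12, -29) = -29
MAX prefers the higher value; n3=39, n2=-29. n3 is better since 39 > -29.

n3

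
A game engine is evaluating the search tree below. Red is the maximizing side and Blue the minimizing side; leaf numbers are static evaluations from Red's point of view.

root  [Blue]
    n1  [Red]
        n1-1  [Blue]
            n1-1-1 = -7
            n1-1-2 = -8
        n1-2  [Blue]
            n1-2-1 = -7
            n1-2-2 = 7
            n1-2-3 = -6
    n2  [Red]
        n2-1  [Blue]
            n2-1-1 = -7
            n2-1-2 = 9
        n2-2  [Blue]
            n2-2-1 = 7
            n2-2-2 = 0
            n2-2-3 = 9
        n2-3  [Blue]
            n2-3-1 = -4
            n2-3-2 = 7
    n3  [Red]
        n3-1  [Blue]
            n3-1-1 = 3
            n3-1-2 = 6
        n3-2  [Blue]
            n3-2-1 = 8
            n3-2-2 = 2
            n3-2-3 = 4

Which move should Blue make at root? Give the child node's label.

n1

n1-1 (Blue): min(-7, -8) = -8
n1-2 (Blue): min(-7, 7, -6) = -7
n1 (Red): max(-8, -7) = -7
n2-1 (Blue): min(-7, 9) = -7
n2-2 (Blue): min(7, 0, 9) = 0
n2-3 (Blue): min(-4, 7) = -4
n2 (Red): max(-7, 0, -4) = 0
n3-1 (Blue): min(3, 6) = 3
n3-2 (Blue): min(8, 2, 4) = 2
n3 (Red): max(3, 2) = 3
root (Blue): min(-7, 0, 3) = -7
Blue at root wants the lowest of {n1=-7, n2=0, n3=3}, so chooses n1.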